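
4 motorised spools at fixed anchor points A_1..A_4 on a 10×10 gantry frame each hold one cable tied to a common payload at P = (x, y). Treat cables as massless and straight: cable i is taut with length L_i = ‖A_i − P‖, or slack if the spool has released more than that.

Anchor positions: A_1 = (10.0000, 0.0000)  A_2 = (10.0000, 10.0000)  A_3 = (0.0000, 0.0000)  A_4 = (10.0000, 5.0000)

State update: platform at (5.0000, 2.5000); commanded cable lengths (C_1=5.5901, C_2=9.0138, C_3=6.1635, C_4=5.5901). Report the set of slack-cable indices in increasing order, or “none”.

3

cable 1: L_1 = ‖A_1−P‖ = 5.5902;  C_1 = 5.5901 → taut
cable 2: L_2 = ‖A_2−P‖ = 9.0139;  C_2 = 9.0138 → taut
cable 3: L_3 = ‖A_3−P‖ = 5.5902;  C_3 = 6.1635 → slack
cable 4: L_4 = ‖A_4−P‖ = 5.5902;  C_4 = 5.5901 → taut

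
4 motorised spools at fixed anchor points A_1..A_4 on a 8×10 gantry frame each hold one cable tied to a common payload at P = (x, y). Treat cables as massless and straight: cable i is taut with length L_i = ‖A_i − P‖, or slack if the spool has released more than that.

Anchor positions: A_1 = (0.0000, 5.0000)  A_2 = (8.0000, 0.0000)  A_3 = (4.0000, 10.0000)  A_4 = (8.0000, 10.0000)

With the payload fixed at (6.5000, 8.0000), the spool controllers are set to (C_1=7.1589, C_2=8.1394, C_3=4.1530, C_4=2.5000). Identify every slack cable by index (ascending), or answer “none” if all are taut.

cable 1: √((-6.5000)²+(-3.0000)²)=7.1589, C_1=7.1589: taut
cable 2: √((1.5000)²+(-8.0000)²)=8.1394, C_2=8.1394: taut
cable 3: √((-2.5000)²+(2.0000)²)=3.2016, C_3=4.1530: slack
cable 4: √((1.5000)²+(2.0000)²)=2.5000, C_4=2.5000: taut

3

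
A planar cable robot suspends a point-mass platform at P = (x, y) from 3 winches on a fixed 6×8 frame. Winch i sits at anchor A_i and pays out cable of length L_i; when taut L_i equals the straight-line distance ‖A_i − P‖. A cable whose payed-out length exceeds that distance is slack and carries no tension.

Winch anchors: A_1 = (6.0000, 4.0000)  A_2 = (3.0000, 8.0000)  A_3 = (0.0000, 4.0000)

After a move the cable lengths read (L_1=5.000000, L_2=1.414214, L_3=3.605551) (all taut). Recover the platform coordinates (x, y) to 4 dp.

circle eqns → linear via eq_j − eq_1; set k_j = A_j·A_j − L_j²
k_1 = 36.0000+16.0000−25.0000 = 27.0000
6.0000·x − 8.0000·y = k_1−k_2 = -44.0000
12.0000·x + 0.0000·y = k_1−k_3 = 24.0000
solve first two rows → x=2.0000, y=7.0000

(2.0000, 7.0000)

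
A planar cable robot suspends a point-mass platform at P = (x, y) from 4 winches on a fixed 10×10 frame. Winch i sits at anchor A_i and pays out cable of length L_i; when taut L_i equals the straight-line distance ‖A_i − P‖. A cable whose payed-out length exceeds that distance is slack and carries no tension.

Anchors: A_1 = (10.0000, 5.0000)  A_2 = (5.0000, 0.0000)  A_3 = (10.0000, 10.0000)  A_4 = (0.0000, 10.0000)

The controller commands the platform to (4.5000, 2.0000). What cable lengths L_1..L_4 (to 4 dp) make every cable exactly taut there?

(6.2650, 2.0616, 9.7082, 9.1788)

L_1: Δ = A_1−P = (5.5000, 3.0000) → ‖Δ‖ = √39.2500 = 6.2650
L_2: Δ = A_2−P = (0.5000, -2.0000) → ‖Δ‖ = √4.2500 = 2.0616
L_3: Δ = A_3−P = (5.5000, 8.0000) → ‖Δ‖ = √94.2500 = 9.7082
L_4: Δ = A_4−P = (-4.5000, 8.0000) → ‖Δ‖ = √84.2500 = 9.1788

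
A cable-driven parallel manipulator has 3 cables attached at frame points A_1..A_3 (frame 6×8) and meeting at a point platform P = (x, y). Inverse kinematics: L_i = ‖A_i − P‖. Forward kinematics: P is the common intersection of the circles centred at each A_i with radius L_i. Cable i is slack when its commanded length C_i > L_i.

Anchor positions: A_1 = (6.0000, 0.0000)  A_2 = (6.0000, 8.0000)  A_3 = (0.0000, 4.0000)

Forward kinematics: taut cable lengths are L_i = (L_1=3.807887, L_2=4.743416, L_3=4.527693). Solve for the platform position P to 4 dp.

expand ‖A_i−P‖²=L_i² and subtract eq 1 (k_i ≔ ‖A_i‖²−L_i²)
k_1 = 36.0000+0.0000−14.5000 = 21.5000
eq1−eq2 → [0.0000  -16.0000]·P = -56.0000
eq1−eq3 → [12.0000  -8.0000]·P = 26.0000
2×2 solve → P = (4.5000, 3.5000)

(4.5000, 3.5000)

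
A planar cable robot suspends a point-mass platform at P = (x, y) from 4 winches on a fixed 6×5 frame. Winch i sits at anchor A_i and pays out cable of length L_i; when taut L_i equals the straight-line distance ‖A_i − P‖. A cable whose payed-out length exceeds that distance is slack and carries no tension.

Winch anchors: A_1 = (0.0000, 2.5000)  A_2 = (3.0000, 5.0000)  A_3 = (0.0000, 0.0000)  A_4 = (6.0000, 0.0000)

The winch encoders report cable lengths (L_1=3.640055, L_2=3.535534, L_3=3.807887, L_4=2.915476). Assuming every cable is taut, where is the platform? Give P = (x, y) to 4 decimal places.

(3.5000, 1.5000)

expand ‖A_i−P‖²=L_i² and subtract eq 1 (k_i ≔ ‖A_i‖²−L_i²)
k_1 = 0.0000+6.2500−13.2500 = -7.0000
eq1−eq2 → [-6.0000  -5.0000]·P = -28.5000
eq1−eq3 → [0.0000  5.0000]·P = 7.5000
eq1−eq4 → [-12.0000  5.0000]·P = -34.5000
2×2 solve → P = (3.5000, 1.5000)
check cable 4: ‖A_4−P‖² = 8.5000 ≈ L_4² = 8.5000 ✓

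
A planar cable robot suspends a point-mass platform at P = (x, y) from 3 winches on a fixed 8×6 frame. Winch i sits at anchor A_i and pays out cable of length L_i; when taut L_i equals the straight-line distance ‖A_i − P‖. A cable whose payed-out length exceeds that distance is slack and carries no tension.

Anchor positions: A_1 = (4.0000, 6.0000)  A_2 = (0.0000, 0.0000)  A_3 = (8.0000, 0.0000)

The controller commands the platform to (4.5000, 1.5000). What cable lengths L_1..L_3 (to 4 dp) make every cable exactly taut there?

L_1 = √((4.0000−4.5000)² + (6.0000−1.5000)²) = 4.5277
L_2 = √((0.0000−4.5000)² + (0.0000−1.5000)²) = 4.7434
L_3 = √((8.0000−4.5000)² + (0.0000−1.5000)²) = 3.8079

(4.5277, 4.7434, 3.8079)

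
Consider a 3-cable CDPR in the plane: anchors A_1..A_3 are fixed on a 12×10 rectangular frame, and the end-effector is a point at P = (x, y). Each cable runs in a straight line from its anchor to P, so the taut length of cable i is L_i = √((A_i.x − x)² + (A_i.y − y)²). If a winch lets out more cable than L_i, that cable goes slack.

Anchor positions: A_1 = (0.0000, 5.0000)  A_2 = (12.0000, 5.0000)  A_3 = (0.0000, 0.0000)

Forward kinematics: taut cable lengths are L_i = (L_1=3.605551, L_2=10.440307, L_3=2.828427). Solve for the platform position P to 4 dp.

(2.0000, 2.0000)

circle eqns → linear via eq_j − eq_1; set k_j = A_j·A_j − L_j²
k_1 = 0.0000+25.0000−13.0000 = 12.0000
-24.0000·x + 0.0000·y = k_1−k_2 = -48.0000
0.0000·x + 10.0000·y = k_1−k_3 = 20.0000
solve first two rows → x=2.0000, y=2.0000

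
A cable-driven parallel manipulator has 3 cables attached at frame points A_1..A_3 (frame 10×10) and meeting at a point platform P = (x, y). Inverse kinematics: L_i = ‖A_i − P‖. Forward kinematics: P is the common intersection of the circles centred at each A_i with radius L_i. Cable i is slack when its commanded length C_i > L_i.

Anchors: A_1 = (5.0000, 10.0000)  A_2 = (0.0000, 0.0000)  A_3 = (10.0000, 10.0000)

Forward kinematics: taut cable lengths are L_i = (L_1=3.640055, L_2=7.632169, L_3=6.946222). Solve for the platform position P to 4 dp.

expand ‖A_i−P‖²=L_i² and subtract eq 1 (k_i ≔ ‖A_i‖²−L_i²)
k_1 = 25.0000+100.0000−13.2500 = 111.7500
eq1−eq2 → [10.0000  20.0000]·P = 170.0000
eq1−eq3 → [-10.0000  0.0000]·P = -40.0000
2×2 solve → P = (4.0000, 6.5000)

(4.0000, 6.5000)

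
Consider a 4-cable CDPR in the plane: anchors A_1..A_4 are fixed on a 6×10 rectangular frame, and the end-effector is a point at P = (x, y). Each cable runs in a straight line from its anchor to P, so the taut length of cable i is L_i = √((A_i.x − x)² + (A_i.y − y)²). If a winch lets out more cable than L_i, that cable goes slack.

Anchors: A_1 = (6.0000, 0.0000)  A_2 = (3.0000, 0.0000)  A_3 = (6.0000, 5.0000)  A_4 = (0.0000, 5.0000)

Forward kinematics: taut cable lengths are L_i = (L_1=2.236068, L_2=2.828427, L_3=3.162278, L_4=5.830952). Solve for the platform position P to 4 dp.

expand ‖A_i−P‖²=L_i² and subtract eq 1 (c_i ≔ ‖A_i‖²−L_i²)
c_1 = 36.0000+0.0000−5.0000 = 31.0000
eq1−eq2 → [6.0000  0.0000]·P = 30.0000
eq1−eq3 → [0.0000  -10.0000]·P = -20.0000
eq1−eq4 → [12.0000  -10.0000]·P = 40.0000
2×2 solve → P = (5.0000, 2.0000)
check cable 4: ‖A_4−P‖² = 34.0000 ≈ L_4² = 34.0000 ✓

(5.0000, 2.0000)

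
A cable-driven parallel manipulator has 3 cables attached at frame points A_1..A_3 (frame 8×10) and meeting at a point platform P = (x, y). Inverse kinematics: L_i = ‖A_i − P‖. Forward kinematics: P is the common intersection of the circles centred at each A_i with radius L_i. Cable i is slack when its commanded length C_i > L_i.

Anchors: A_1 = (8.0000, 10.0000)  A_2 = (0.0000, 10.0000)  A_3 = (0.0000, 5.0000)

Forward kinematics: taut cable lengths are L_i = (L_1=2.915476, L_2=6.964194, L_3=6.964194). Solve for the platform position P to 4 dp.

(6.5000, 7.5000)

expand ‖A_i−P‖²=L_i² and subtract eq 1 (k_i ≔ ‖A_i‖²−L_i²)
k_1 = 64.0000+100.0000−8.5000 = 155.5000
eq1−eq2 → [16.0000  0.0000]·P = 104.0000
eq1−eq3 → [16.0000  10.0000]·P = 179.0000
2×2 solve → P = (6.5000, 7.5000)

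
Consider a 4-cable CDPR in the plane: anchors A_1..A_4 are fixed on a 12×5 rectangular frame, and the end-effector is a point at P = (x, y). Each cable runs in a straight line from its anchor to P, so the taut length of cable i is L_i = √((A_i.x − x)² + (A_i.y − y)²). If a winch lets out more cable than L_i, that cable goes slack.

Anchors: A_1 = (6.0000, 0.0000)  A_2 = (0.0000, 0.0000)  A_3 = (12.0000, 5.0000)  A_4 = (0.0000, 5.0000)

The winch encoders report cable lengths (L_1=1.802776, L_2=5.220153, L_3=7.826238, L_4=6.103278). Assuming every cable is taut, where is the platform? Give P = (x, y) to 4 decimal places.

(5.0000, 1.5000)

each cable: (A_i−P)·(A_i−P) = L_i²; let c_i = ‖A_i‖²−L_i²
c_1 = 36.0000+0.0000−3.2500 = 32.7500
row 1: 12.0000x + 0.0000y = 60.0000  (c_2=-27.2500)
row 2: -12.0000x − 10.0000y = -75.0000  (c_3=107.7500)
row 3: 12.0000x − 10.0000y = 45.0000  (c_4=-12.2500)
Cramer on rows 1–2 → x = 5.0000, y = 1.5000
check cable 4: ‖A_4−P‖² = 37.2500 ≈ L_4² = 37.2500 ✓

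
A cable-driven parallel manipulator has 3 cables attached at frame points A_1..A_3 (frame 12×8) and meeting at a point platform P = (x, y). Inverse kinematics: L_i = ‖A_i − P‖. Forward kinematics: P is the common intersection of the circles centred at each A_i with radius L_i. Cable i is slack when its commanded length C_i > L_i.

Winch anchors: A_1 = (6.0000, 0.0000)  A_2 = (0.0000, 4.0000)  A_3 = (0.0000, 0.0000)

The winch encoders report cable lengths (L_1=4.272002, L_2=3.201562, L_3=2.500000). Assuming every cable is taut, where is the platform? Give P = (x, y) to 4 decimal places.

circle eqns → linear via eq_j − eq_1; set k_j = A_j·A_j − L_j²
k_1 = 36.0000+0.0000−18.2500 = 17.7500
12.0000·x − 8.0000·y = k_1−k_2 = 12.0000
12.0000·x + 0.0000·y = k_1−k_3 = 24.0000
solve first two rows → x=2.0000, y=1.5000

(2.0000, 1.5000)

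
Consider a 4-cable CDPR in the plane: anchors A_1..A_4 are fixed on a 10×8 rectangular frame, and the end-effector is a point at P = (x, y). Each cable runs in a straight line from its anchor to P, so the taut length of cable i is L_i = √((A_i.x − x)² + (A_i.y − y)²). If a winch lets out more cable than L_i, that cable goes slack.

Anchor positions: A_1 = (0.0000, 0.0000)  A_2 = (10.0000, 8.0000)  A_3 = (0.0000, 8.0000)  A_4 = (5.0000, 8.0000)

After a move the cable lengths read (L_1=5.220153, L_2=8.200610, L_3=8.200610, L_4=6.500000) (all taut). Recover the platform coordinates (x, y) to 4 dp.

expand ‖A_i−P‖²=L_i² and subtract eq 1 (c_i ≔ ‖A_i‖²−L_i²)
c_1 = 0.0000+0.0000−27.2500 = -27.2500
eq1−eq2 → [-20.0000  -16.0000]·P = -124.0000
eq1−eq3 → [0.0000  -16.0000]·P = -24.0000
eq1−eq4 → [-10.0000  -16.0000]·P = -74.0000
2×2 solve → P = (5.0000, 1.5000)
check cable 4: ‖A_4−P‖² = 42.2500 ≈ L_4² = 42.2500 ✓

(5.0000, 1.5000)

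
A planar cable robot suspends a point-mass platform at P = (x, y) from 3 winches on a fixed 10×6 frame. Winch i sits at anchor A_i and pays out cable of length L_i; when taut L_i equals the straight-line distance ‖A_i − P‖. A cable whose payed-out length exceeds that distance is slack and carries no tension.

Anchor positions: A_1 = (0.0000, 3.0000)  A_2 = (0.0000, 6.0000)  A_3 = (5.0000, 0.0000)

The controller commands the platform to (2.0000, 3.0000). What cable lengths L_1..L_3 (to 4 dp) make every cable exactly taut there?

(2.0000, 3.6056, 4.2426)

cable 1: Δx=-2.0000, Δy=0.0000; L_1 = √(Δx²+Δy²) = 2.0000
cable 2: Δx=-2.0000, Δy=3.0000; L_2 = √(Δx²+Δy²) = 3.6056
cable 3: Δx=3.0000, Δy=-3.0000; L_3 = √(Δx²+Δy²) = 4.2426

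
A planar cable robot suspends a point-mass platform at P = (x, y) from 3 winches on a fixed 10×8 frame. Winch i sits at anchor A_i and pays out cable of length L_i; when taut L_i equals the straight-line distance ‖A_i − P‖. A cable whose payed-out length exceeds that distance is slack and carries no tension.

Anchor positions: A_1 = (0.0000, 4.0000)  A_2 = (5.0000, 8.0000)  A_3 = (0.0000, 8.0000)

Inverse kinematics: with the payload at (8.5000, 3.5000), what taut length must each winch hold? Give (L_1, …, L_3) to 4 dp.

(8.5147, 5.7009, 9.6177)

L_1 = √((0.0000−8.5000)² + (4.0000−3.5000)²) = 8.5147
L_2 = √((5.0000−8.5000)² + (8.0000−3.5000)²) = 5.7009
L_3 = √((0.0000−8.5000)² + (8.0000−3.5000)²) = 9.6177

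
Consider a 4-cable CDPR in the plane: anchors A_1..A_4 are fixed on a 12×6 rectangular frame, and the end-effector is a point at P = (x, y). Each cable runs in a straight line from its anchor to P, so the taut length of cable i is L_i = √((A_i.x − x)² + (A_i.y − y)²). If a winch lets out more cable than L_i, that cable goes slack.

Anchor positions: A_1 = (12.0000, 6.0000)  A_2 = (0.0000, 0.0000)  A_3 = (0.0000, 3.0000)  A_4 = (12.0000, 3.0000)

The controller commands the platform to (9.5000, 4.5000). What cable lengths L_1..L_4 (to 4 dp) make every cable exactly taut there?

(2.9155, 10.5119, 9.6177, 2.9155)

L_1: Δ = A_1−P = (2.5000, 1.5000) → ‖Δ‖ = √8.5000 = 2.9155
L_2: Δ = A_2−P = (-9.5000, -4.5000) → ‖Δ‖ = √110.5000 = 10.5119
L_3: Δ = A_3−P = (-9.5000, -1.5000) → ‖Δ‖ = √92.5000 = 9.6177
L_4: Δ = A_4−P = (2.5000, -1.5000) → ‖Δ‖ = √8.5000 = 2.9155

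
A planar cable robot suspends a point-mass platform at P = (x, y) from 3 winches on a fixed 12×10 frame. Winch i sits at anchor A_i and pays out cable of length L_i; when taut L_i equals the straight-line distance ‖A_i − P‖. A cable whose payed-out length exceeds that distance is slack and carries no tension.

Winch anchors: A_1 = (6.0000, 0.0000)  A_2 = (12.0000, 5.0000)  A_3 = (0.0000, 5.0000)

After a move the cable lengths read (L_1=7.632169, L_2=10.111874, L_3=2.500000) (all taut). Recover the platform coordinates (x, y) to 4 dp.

circle eqns → linear via eq_j − eq_1; set c_j = A_j·A_j − L_j²
c_1 = 36.0000+0.0000−58.2500 = -22.2500
-12.0000·x − 10.0000·y = c_1−c_2 = -89.0000
12.0000·x − 10.0000·y = c_1−c_3 = -41.0000
solve first two rows → x=2.0000, y=6.5000

(2.0000, 6.5000)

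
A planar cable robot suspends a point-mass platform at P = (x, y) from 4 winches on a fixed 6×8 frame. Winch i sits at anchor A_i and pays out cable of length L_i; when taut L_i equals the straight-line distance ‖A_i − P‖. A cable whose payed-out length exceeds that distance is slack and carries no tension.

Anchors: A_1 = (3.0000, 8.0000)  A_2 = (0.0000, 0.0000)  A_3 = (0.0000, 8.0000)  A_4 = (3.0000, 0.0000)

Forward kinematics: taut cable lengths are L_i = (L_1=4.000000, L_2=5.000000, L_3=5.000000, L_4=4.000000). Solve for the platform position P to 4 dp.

(3.0000, 4.0000)

each cable: (A_i−P)·(A_i−P) = L_i²; let c_i = ‖A_i‖²−L_i²
c_1 = 9.0000+64.0000−16.0000 = 57.0000
row 1: 6.0000x + 16.0000y = 82.0000  (c_2=-25.0000)
row 2: 6.0000x + 0.0000y = 18.0000  (c_3=39.0000)
row 3: 0.0000x + 16.0000y = 64.0000  (c_4=-7.0000)
Cramer on rows 1–2 → x = 3.0000, y = 4.0000
check cable 4: ‖A_4−P‖² = 16.0000 ≈ L_4² = 16.0000 ✓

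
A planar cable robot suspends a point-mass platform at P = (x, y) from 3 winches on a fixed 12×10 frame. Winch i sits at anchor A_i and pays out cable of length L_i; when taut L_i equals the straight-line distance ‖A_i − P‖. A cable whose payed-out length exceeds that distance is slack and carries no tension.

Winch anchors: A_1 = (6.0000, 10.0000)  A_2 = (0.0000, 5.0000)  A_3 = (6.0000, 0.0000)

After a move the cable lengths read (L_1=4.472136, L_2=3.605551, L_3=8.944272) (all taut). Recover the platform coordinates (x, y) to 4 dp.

(2.0000, 8.0000)

each cable: (A_i−P)·(A_i−P) = L_i²; let k_i = ‖A_i‖²−L_i²
k_1 = 36.0000+100.0000−20.0000 = 116.0000
row 1: 12.0000x + 10.0000y = 104.0000  (k_2=12.0000)
row 2: 0.0000x + 20.0000y = 160.0000  (k_3=-44.0000)
Cramer on rows 1–2 → x = 2.0000, y = 8.0000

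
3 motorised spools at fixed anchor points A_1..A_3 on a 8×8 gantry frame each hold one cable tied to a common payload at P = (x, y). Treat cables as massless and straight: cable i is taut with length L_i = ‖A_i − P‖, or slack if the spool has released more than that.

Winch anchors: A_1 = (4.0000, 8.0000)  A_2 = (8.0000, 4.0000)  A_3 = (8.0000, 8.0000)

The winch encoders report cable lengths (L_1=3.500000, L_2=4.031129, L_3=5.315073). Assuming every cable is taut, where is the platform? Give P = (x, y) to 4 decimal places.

each cable: (A_i−P)·(A_i−P) = L_i²; let c_i = ‖A_i‖²−L_i²
c_1 = 16.0000+64.0000−12.2500 = 67.7500
row 1: -8.0000x + 8.0000y = 4.0000  (c_2=63.7500)
row 2: -8.0000x + 0.0000y = -32.0000  (c_3=99.7500)
Cramer on rows 1–2 → x = 4.0000, y = 4.5000

(4.0000, 4.5000)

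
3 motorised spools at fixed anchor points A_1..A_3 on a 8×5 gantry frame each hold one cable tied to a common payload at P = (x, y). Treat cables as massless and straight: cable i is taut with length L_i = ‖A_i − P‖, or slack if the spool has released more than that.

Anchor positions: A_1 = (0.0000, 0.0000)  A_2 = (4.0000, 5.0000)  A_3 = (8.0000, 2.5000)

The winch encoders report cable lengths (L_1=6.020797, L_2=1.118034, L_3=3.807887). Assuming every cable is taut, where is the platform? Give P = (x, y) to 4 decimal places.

circle eqns → linear via eq_j − eq_1; set q_j = A_j·A_j − L_j²
q_1 = 0.0000+0.0000−36.2500 = -36.2500
-8.0000·x − 10.0000·y = q_1−q_2 = -76.0000
-16.0000·x − 5.0000·y = q_1−q_3 = -92.0000
solve first two rows → x=4.5000, y=4.0000

(4.5000, 4.0000)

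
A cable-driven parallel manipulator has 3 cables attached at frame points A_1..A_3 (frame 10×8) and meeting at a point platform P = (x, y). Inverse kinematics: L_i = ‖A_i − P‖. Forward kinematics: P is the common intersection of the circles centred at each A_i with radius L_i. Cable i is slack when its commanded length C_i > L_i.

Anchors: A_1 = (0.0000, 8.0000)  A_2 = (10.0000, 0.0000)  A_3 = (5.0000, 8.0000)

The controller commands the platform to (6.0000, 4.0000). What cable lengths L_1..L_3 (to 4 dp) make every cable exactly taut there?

(7.2111, 5.6569, 4.1231)

cable 1: Δx=-6.0000, Δy=4.0000; L_1 = √(Δx²+Δy²) = 7.2111
cable 2: Δx=4.0000, Δy=-4.0000; L_2 = √(Δx²+Δy²) = 5.6569
cable 3: Δx=-1.0000, Δy=4.0000; L_3 = √(Δx²+Δy²) = 4.1231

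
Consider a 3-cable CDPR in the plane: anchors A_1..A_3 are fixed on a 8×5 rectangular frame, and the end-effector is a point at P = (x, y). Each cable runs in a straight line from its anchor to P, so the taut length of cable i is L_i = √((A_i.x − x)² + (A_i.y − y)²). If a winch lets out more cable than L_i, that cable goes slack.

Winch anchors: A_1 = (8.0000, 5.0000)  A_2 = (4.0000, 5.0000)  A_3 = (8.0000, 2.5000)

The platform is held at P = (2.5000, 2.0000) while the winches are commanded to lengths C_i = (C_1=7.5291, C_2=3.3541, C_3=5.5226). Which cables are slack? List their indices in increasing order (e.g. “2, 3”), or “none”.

1

cable 1: L_1 = ‖A_1−P‖ = 6.2650;  C_1 = 7.5291 → slack
cable 2: L_2 = ‖A_2−P‖ = 3.3541;  C_2 = 3.3541 → taut
cable 3: L_3 = ‖A_3−P‖ = 5.5227;  C_3 = 5.5226 → taut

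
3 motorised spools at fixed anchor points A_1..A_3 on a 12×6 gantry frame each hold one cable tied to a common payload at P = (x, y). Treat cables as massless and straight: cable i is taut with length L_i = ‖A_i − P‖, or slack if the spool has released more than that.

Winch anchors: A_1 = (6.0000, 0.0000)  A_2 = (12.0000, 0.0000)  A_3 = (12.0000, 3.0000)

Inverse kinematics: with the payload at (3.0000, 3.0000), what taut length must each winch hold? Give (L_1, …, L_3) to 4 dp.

(4.2426, 9.4868, 9.0000)

L_1: Δ = A_1−P = (3.0000, -3.0000) → ‖Δ‖ = √18.0000 = 4.2426
L_2: Δ = A_2−P = (9.0000, -3.0000) → ‖Δ‖ = √90.0000 = 9.4868
L_3: Δ = A_3−P = (9.0000, 0.0000) → ‖Δ‖ = √81.0000 = 9.0000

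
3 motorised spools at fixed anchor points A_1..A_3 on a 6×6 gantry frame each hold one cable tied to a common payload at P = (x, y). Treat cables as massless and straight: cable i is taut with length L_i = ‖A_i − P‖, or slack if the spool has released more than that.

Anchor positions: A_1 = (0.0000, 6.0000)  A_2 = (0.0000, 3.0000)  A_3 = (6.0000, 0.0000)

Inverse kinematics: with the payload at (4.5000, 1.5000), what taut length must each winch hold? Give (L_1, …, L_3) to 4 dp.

(6.3640, 4.7434, 2.1213)

cable 1: Δx=-4.5000, Δy=4.5000; L_1 = √(Δx²+Δy²) = 6.3640
cable 2: Δx=-4.5000, Δy=1.5000; L_2 = √(Δx²+Δy²) = 4.7434
cable 3: Δx=1.5000, Δy=-1.5000; L_3 = √(Δx²+Δy²) = 2.1213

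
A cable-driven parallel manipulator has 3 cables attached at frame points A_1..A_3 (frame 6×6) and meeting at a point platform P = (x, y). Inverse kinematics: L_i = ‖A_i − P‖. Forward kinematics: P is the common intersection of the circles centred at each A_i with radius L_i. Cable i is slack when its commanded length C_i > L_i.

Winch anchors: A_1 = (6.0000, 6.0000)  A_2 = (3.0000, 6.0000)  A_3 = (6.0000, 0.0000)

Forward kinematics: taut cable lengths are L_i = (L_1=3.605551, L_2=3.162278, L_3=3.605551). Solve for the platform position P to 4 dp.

(4.0000, 3.0000)

each cable: (A_i−P)·(A_i−P) = L_i²; let q_i = ‖A_i‖²−L_i²
q_1 = 36.0000+36.0000−13.0000 = 59.0000
row 1: 6.0000x + 0.0000y = 24.0000  (q_2=35.0000)
row 2: 0.0000x + 12.0000y = 36.0000  (q_3=23.0000)
Cramer on rows 1–2 → x = 4.0000, y = 3.0000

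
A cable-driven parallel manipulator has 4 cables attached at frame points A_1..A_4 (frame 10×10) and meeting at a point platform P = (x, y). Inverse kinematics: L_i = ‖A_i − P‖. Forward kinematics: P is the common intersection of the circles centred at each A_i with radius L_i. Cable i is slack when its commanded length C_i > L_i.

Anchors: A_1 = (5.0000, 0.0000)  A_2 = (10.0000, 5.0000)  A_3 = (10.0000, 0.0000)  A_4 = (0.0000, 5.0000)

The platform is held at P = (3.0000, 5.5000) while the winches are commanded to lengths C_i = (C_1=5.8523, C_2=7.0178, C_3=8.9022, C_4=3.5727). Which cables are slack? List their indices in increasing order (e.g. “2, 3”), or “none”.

i=1: geometric 5.8523 vs commanded 5.8523 ⇒ taut
i=2: geometric 7.0178 vs commanded 7.0178 ⇒ taut
i=3: geometric 8.9022 vs commanded 8.9022 ⇒ taut
i=4: geometric 3.0414 vs commanded 3.5727 ⇒ slack

4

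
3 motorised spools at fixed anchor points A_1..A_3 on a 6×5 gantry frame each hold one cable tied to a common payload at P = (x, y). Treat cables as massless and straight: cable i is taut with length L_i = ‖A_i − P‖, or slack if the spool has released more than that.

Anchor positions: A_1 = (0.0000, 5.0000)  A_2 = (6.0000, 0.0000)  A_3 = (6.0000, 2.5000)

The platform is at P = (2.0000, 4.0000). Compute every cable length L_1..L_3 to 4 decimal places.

cable 1: Δx=-2.0000, Δy=1.0000; L_1 = √(Δx²+Δy²) = 2.2361
cable 2: Δx=4.0000, Δy=-4.0000; L_2 = √(Δx²+Δy²) = 5.6569
cable 3: Δx=4.0000, Δy=-1.5000; L_3 = √(Δx²+Δy²) = 4.2720

(2.2361, 5.6569, 4.2720)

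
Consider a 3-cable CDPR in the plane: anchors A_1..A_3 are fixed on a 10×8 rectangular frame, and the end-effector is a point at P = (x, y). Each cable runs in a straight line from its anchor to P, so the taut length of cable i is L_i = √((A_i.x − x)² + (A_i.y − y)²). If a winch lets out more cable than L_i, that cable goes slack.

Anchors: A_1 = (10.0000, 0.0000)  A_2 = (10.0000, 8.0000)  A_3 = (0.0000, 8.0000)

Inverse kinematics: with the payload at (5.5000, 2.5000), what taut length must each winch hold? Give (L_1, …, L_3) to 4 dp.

(5.1478, 7.1063, 7.7782)

L_1: Δ = A_1−P = (4.5000, -2.5000) → ‖Δ‖ = √26.5000 = 5.1478
L_2: Δ = A_2−P = (4.5000, 5.5000) → ‖Δ‖ = √50.5000 = 7.1063
L_3: Δ = A_3−P = (-5.5000, 5.5000) → ‖Δ‖ = √60.5000 = 7.7782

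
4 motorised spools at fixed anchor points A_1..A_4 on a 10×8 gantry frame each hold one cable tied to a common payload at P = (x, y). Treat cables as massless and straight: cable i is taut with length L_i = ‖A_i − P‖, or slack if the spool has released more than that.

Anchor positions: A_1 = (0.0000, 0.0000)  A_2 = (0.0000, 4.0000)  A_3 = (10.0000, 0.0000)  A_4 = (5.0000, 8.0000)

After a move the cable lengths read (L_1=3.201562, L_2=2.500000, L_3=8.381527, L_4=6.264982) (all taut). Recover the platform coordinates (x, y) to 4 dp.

(2.0000, 2.5000)

circle eqns → linear via eq_j − eq_1; set q_j = A_j·A_j − L_j²
q_1 = 0.0000+0.0000−10.2500 = -10.2500
0.0000·x − 8.0000·y = q_1−q_2 = -20.0000
-20.0000·x + 0.0000·y = q_1−q_3 = -40.0000
-10.0000·x − 16.0000·y = q_1−q_4 = -60.0000
solve first two rows → x=2.0000, y=2.5000
check cable 4: ‖A_4−P‖² = 39.2500 ≈ L_4² = 39.2500 ✓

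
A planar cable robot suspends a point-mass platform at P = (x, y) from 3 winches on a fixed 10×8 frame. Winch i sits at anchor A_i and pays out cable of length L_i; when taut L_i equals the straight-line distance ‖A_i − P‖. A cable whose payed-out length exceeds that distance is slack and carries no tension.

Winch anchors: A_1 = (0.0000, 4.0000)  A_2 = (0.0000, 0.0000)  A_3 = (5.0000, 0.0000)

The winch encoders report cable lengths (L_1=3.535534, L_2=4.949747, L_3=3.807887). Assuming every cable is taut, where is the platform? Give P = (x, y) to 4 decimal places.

(3.5000, 3.5000)

circle eqns → linear via eq_j − eq_1; set c_j = A_j·A_j − L_j²
c_1 = 0.0000+16.0000−12.5000 = 3.5000
0.0000·x + 8.0000·y = c_1−c_2 = 28.0000
-10.0000·x + 8.0000·y = c_1−c_3 = -7.0000
solve first two rows → x=3.5000, y=3.5000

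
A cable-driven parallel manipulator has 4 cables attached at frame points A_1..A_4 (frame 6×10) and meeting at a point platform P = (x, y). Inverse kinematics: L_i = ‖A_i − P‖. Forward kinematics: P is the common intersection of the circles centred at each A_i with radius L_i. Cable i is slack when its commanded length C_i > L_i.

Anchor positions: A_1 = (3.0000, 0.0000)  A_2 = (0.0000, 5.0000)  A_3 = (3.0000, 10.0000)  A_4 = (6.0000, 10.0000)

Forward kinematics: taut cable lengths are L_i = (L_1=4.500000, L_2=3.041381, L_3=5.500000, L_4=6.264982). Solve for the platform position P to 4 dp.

circle eqns → linear via eq_j − eq_1; set c_j = A_j·A_j − L_j²
c_1 = 9.0000+0.0000−20.2500 = -11.2500
6.0000·x − 10.0000·y = c_1−c_2 = -27.0000
0.0000·x − 20.0000·y = c_1−c_3 = -90.0000
-6.0000·x − 20.0000·y = c_1−c_4 = -108.0000
solve first two rows → x=3.0000, y=4.5000
check cable 4: ‖A_4−P‖² = 39.2500 ≈ L_4² = 39.2500 ✓

(3.0000, 4.5000)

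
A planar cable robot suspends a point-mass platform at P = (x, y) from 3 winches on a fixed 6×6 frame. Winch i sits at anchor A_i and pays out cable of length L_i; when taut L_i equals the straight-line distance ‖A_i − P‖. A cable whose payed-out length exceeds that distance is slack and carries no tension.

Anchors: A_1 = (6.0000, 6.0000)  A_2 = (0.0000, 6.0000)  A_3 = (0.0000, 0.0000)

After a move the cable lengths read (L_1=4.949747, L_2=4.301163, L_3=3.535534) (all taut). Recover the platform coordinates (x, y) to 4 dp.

expand ‖A_i−P‖²=L_i² and subtract eq 1 (k_i ≔ ‖A_i‖²−L_i²)
k_1 = 36.0000+36.0000−24.5000 = 47.5000
eq1−eq2 → [12.0000  0.0000]·P = 30.0000
eq1−eq3 → [12.0000  12.0000]·P = 60.0000
2×2 solve → P = (2.5000, 2.5000)

(2.5000, 2.5000)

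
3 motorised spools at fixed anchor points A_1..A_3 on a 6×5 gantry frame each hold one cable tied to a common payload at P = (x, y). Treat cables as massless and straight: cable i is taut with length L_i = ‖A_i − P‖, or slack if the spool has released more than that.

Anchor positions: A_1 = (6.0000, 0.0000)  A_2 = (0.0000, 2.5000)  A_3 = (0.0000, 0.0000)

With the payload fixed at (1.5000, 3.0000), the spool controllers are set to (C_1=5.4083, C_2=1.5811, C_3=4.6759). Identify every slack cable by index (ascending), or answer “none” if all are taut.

cable 1: L_1 = ‖A_1−P‖ = 5.4083;  C_1 = 5.4083 → taut
cable 2: L_2 = ‖A_2−P‖ = 1.5811;  C_2 = 1.5811 → taut
cable 3: L_3 = ‖A_3−P‖ = 3.3541;  C_3 = 4.6759 → slack

3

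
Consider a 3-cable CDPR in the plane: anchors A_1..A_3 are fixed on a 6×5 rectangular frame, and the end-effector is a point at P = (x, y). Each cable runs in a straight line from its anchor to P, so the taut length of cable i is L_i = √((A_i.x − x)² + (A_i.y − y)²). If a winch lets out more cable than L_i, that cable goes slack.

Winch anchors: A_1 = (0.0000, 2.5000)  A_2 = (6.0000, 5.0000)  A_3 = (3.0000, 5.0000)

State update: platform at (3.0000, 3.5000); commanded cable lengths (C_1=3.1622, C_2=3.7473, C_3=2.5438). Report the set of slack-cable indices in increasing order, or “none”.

cable 1: L_1 = ‖A_1−P‖ = 3.1623;  C_1 = 3.1622 → taut
cable 2: L_2 = ‖A_2−P‖ = 3.3541;  C_2 = 3.7473 → slack
cable 3: L_3 = ‖A_3−P‖ = 1.5000;  C_3 = 2.5438 → slack

2, 3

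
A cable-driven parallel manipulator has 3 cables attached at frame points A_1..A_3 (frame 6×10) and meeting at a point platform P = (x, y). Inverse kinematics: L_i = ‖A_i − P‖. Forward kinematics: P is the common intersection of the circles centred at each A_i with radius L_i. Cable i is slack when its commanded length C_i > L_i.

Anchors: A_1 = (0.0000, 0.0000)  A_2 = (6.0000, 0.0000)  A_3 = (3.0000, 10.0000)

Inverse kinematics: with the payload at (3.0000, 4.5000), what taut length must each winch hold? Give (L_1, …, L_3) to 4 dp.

(5.4083, 5.4083, 5.5000)

cable 1: Δx=-3.0000, Δy=-4.5000; L_1 = √(Δx²+Δy²) = 5.4083
cable 2: Δx=3.0000, Δy=-4.5000; L_2 = √(Δx²+Δy²) = 5.4083
cable 3: Δx=0.0000, Δy=5.5000; L_3 = √(Δx²+Δy²) = 5.5000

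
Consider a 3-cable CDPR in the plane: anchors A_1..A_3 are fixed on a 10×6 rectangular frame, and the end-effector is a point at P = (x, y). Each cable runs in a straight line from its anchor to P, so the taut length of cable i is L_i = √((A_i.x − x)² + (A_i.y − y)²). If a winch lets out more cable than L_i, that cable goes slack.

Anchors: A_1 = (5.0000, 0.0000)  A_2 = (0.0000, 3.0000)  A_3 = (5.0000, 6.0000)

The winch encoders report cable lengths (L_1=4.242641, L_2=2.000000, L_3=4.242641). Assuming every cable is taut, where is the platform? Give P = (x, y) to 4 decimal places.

(2.0000, 3.0000)

each cable: (A_i−P)·(A_i−P) = L_i²; let c_i = ‖A_i‖²−L_i²
c_1 = 25.0000+0.0000−18.0000 = 7.0000
row 1: 10.0000x − 6.0000y = 2.0000  (c_2=5.0000)
row 2: 0.0000x − 12.0000y = -36.0000  (c_3=43.0000)
Cramer on rows 1–2 → x = 2.0000, y = 3.0000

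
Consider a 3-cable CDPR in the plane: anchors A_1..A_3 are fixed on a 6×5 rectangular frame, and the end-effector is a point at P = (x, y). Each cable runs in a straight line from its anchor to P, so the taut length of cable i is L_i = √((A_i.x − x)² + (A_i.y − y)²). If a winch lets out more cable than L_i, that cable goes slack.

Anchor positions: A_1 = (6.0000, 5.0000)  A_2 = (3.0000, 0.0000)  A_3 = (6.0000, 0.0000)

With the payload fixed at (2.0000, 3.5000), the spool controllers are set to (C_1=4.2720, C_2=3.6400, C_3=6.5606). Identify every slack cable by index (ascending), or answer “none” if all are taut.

cable 1: L_1 = ‖A_1−P‖ = 4.2720;  C_1 = 4.2720 → taut
cable 2: L_2 = ‖A_2−P‖ = 3.6401;  C_2 = 3.6400 → taut
cable 3: L_3 = ‖A_3−P‖ = 5.3151;  C_3 = 6.5606 → slack

3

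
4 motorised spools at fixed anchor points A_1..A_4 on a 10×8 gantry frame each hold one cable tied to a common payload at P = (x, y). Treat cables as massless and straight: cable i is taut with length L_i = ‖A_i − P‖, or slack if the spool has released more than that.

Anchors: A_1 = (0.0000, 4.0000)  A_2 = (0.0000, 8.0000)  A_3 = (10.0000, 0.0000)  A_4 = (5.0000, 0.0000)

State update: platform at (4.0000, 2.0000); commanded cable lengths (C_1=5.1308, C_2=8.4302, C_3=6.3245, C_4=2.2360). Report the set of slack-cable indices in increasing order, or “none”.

1, 2

cable 1: √((-4.0000)²+(2.0000)²)=4.4721, C_1=5.1308: slack
cable 2: √((-4.0000)²+(6.0000)²)=7.2111, C_2=8.4302: slack
cable 3: √((6.0000)²+(-2.0000)²)=6.3246, C_3=6.3245: taut
cable 4: √((1.0000)²+(-2.0000)²)=2.2361, C_4=2.2360: taut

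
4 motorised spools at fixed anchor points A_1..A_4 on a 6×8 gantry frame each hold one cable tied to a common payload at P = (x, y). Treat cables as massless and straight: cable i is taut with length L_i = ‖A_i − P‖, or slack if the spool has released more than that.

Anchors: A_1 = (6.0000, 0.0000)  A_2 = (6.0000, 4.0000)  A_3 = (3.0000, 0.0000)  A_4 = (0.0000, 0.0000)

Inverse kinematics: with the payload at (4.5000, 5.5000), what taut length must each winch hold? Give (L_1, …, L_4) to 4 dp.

L_1 = √((6.0000−4.5000)² + (0.0000−5.5000)²) = 5.7009
L_2 = √((6.0000−4.5000)² + (4.0000−5.5000)²) = 2.1213
L_3 = √((3.0000−4.5000)² + (0.0000−5.5000)²) = 5.7009
L_4 = √((0.0000−4.5000)² + (0.0000−5.5000)²) = 7.1063

(5.7009, 2.1213, 5.7009, 7.1063)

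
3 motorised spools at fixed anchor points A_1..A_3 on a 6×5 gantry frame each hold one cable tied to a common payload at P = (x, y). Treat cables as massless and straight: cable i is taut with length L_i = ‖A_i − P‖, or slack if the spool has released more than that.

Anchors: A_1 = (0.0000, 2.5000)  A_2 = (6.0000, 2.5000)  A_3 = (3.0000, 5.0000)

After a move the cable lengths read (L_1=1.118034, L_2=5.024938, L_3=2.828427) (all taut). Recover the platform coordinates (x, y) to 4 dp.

each cable: (A_i−P)·(A_i−P) = L_i²; let k_i = ‖A_i‖²−L_i²
k_1 = 0.0000+6.2500−1.2500 = 5.0000
row 1: -12.0000x + 0.0000y = -12.0000  (k_2=17.0000)
row 2: -6.0000x − 5.0000y = -21.0000  (k_3=26.0000)
Cramer on rows 1–2 → x = 1.0000, y = 3.0000

(1.0000, 3.0000)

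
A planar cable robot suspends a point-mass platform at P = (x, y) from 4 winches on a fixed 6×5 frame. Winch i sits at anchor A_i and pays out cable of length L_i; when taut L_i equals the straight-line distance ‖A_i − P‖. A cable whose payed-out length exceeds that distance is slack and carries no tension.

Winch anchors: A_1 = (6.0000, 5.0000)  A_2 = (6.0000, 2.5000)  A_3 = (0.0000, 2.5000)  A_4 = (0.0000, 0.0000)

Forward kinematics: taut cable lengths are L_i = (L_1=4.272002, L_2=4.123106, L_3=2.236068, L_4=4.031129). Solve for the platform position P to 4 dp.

(2.0000, 3.5000)

each cable: (A_i−P)·(A_i−P) = L_i²; let c_i = ‖A_i‖²−L_i²
c_1 = 36.0000+25.0000−18.2500 = 42.7500
row 1: 0.0000x + 5.0000y = 17.5000  (c_2=25.2500)
row 2: 12.0000x + 5.0000y = 41.5000  (c_3=1.2500)
row 3: 12.0000x + 10.0000y = 59.0000  (c_4=-16.2500)
Cramer on rows 1–2 → x = 2.0000, y = 3.5000
check cable 4: ‖A_4−P‖² = 16.2500 ≈ L_4² = 16.2500 ✓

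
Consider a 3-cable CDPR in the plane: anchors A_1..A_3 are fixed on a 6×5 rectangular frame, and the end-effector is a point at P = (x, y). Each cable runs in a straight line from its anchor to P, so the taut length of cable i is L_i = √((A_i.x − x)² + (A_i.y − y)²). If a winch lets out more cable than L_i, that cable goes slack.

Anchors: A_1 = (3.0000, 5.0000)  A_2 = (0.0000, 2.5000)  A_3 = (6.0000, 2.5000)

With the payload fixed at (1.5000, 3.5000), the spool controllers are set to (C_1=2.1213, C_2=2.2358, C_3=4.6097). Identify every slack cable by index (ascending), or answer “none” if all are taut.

2

cable 1: √((1.5000)²+(1.5000)²)=2.1213, C_1=2.1213: taut
cable 2: √((-1.5000)²+(-1.0000)²)=1.8028, C_2=2.2358: slack
cable 3: √((4.5000)²+(-1.0000)²)=4.6098, C_3=4.6097: taut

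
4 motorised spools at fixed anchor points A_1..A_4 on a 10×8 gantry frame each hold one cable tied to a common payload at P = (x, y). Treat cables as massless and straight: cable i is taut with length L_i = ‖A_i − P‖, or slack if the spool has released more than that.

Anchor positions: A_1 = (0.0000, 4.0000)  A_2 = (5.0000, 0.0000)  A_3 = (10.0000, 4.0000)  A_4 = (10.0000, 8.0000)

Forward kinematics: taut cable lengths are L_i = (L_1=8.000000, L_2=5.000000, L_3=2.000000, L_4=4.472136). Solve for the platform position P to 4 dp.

circle eqns → linear via eq_j − eq_1; set c_j = A_j·A_j − L_j²
c_1 = 0.0000+16.0000−64.0000 = -48.0000
-10.0000·x + 8.0000·y = c_1−c_2 = -48.0000
-20.0000·x + 0.0000·y = c_1−c_3 = -160.0000
-20.0000·x − 8.0000·y = c_1−c_4 = -192.0000
solve first two rows → x=8.0000, y=4.0000
check cable 4: ‖A_4−P‖² = 20.0000 ≈ L_4² = 20.0000 ✓

(8.0000, 4.0000)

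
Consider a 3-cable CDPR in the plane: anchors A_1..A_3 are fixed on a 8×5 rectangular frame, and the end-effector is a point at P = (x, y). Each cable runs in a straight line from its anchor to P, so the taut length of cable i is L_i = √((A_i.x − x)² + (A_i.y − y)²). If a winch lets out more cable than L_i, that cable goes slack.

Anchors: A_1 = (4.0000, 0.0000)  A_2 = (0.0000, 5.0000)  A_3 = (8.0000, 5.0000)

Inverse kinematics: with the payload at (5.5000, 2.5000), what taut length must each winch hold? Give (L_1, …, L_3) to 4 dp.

L_1: Δ = A_1−P = (-1.5000, -2.5000) → ‖Δ‖ = √8.5000 = 2.9155
L_2: Δ = A_2−P = (-5.5000, 2.5000) → ‖Δ‖ = √36.5000 = 6.0415
L_3: Δ = A_3−P = (2.5000, 2.5000) → ‖Δ‖ = √12.5000 = 3.5355

(2.9155, 6.0415, 3.5355)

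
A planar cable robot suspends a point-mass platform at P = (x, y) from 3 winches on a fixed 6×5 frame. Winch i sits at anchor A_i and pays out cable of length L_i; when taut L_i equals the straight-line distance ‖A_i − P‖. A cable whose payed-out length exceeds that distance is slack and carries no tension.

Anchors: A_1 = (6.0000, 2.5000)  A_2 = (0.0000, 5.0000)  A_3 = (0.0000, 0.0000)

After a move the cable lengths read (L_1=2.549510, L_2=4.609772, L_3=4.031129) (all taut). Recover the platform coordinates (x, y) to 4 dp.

(3.5000, 2.0000)

expand ‖A_i−P‖²=L_i² and subtract eq 1 (q_i ≔ ‖A_i‖²−L_i²)
q_1 = 36.0000+6.2500−6.5000 = 35.7500
eq1−eq2 → [12.0000  -5.0000]·P = 32.0000
eq1−eq3 → [12.0000  5.0000]·P = 52.0000
2×2 solve → P = (3.5000, 2.0000)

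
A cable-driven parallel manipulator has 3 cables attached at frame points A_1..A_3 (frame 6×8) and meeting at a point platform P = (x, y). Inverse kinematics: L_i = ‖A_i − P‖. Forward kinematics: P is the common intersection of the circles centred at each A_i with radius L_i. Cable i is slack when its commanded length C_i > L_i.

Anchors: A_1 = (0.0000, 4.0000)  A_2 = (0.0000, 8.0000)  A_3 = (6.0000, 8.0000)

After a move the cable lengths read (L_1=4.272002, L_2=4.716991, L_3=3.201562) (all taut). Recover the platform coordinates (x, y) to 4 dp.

circle eqns → linear via eq_j − eq_1; set k_j = A_j·A_j − L_j²
k_1 = 0.0000+16.0000−18.2500 = -2.2500
0.0000·x − 8.0000·y = k_1−k_2 = -44.0000
-12.0000·x − 8.0000·y = k_1−k_3 = -92.0000
solve first two rows → x=4.0000, y=5.5000

(4.0000, 5.5000)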